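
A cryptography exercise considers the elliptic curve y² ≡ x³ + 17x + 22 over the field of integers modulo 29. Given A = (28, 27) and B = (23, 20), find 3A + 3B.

(22, 13)

First 3A:
Repeated addition: build up to 3A.
2A: tangent at (28, 27): λ = (3·28² + 17)/(2·27) ≡ 20/25. 25⁻¹ ≡ 7 (mod 29) since 25·7 = 175 ≡ 1, so λ ≡ 20·7 ≡ 24.
  x = λ² - 28 - 28 = 576 - 56 ≡ 27; y = λ·(28 - 27) - 27 ≡ 26. → (27, 26)
3A: (27, 26) + (28, 27). λ = (27 - 26)/(28 - 27) ≡ 1/1 mod 29. 1⁻¹ ≡ 1 (mod 29), so λ ≡ 1.
  x = λ² - 27 - 28 = 1 - 55 ≡ 4; y = λ·(27 - 4) - 26 ≡ 26. → (4, 26)
3A = (4, 26).
Next 3B:
Repeated addition: build up to 3B.
2B: tangent at (23, 20): λ = (3·23² + 17)/(2·20) ≡ 9/11. 11⁻¹ ≡ 8 (mod 29) since 11·8 = 88 ≡ 1, so λ ≡ 9·8 ≡ 14.
  x = λ² - 23 - 23 = 196 - 46 ≡ 5; y = λ·(23 - 5) - 20 ≡ 0. → (5, 0)
3B: (5, 0) + (23, 20). λ = (20 - 0)/(23 - 5) ≡ 20/18 mod 29. 18⁻¹ ≡ 21 (mod 29) since 18·21 = 378 ≡ 1, so λ ≡ 14.
  x = λ² - 5 - 23 = 196 - 28 ≡ 23; y = λ·(5 - 23) - 0 ≡ 9. → (23, 9)
3B = (23, 9).
Finally 3A + 3B:
(4, 26) + (23, 9). λ = (9 - 26)/(23 - 4) ≡ 12/19 mod 29. 19⁻¹ ≡ 26 (mod 29), so λ ≡ 22.
  x = λ² - 4 - 23 = 484 - 27 ≡ 22; y = λ·(4 - 22) - 26 ≡ 13. → (22, 13)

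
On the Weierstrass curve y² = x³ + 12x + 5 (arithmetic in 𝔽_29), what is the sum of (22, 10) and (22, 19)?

The two points share x = 22 and their y-coordinates satisfy 10 + 19 ≡ 0 (mod 29), so they are inverses. Their sum is O.

O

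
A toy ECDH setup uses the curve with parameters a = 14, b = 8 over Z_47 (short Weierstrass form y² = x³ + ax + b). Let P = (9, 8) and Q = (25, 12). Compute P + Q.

(16, 2)

(9, 8) + (25, 12). λ = (12 - 8)/(25 - 9) ≡ 4/16 mod 47. 16⁻¹ ≡ 3 (mod 47), so λ ≡ 12.
  x = λ² - 9 - 25 = 144 - 34 ≡ 16; y = λ·(9 - 16) - 8 ≡ 2. → (16, 2)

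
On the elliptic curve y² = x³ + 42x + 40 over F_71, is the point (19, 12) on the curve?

no

y² = 12² ≡ 2; x³ + 42x + 40 = 7697 ≡ 29 (mod 71). 2 ≠ 29.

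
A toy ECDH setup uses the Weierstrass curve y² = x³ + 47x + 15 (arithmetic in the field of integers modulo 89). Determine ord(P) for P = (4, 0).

2P: (4, 0) + (4, 0): same x and y₁ ≡ -y₂, so the sum is the point at infinity.
2P = the point at infinity, so the order is 2.

2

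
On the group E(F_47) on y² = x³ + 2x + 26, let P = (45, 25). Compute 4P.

Double-and-add on 4 = (100)₂. Start with P = (45, 25) for the leading 1-bit.
double: tangent at (45, 25): λ = (3·45² + 2)/(2·25) ≡ 14/3. 3⁻¹ ≡ 16 (mod 47) since 3·16 = 48 ≡ 1, so λ ≡ 14·16 ≡ 36.
  x = λ² - 45 - 45 = 1296 - 90 ≡ 31; y = λ·(45 - 31) - 25 ≡ 9. → (31, 9)
double: tangent at (31, 9): λ = (3·31² + 2)/(2·9) ≡ 18/18. 18⁻¹ ≡ 34 (mod 47) since 18·34 = 612 ≡ 1, so λ ≡ 18·34 ≡ 1.
  x = λ² - 31 - 31 = 1 - 62 ≡ 33; y = λ·(31 - 33) - 9 ≡ 36. → (33, 36)

(33, 36)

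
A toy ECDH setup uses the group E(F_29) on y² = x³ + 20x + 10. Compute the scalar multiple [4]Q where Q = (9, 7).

(11, 13)

Double-and-add on 4 = (100)₂. Start with Q = (9, 7) for the leading 1-bit.
double: tangent at (9, 7): λ = (3·9² + 20)/(2·7) ≡ 2/14. 14⁻¹ ≡ 27 (mod 29), so λ ≡ 2·27 ≡ 25.
  x = λ² - 9 - 9 = 625 - 18 ≡ 27; y = λ·(9 - 27) - 7 ≡ 7. → (27, 7)
double: tangent at (27, 7): λ = (3·27² + 20)/(2·7) ≡ 3/14. 14⁻¹ ≡ 27 (mod 29) since 14·27 = 378 ≡ 1, so λ ≡ 3·27 ≡ 23.
  x = λ² - 27 - 27 = 529 - 54 ≡ 11; y = λ·(27 - 11) - 7 ≡ 13. → (11, 13)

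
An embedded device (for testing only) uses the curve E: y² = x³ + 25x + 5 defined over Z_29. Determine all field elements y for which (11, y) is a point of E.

x³ + 25x + 5 = 1611 ≡ 16 (mod 29).
Square roots of 16 mod 29: 4 and 25 (since 4² = 16 ≡ 16).

4, 25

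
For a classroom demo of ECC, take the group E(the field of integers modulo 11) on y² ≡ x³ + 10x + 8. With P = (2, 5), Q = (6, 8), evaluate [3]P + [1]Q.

First 3P:
Repeated addition: build up to 3P.
2P: tangent at (2, 5): λ = (3·2² + 10)/(2·5) ≡ 0/10. 10⁻¹ ≡ 10 (mod 11), so λ ≡ 0·10 ≡ 0.
  x = λ² - 2 - 2 = 0 - 4 ≡ 7; y = λ·(2 - 7) - 5 ≡ 6. → (7, 6)
3P: (7, 6) + (2, 5). λ = (5 - 6)/(2 - 7) ≡ 10/6 mod 11. 6⁻¹ ≡ 2 (mod 11) since 6·2 = 12 ≡ 1, so λ ≡ 9.
  x = λ² - 7 - 2 = 81 - 9 ≡ 6; y = λ·(7 - 6) - 6 ≡ 3. → (6, 3)
3P = (6, 3).
Finally 3P + Q:
(6, 3) + (6, 8): same x and y₁ ≡ -y₂, so the sum is 𝒪.

O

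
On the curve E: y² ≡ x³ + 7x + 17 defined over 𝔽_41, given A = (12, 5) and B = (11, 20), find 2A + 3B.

First 2A:
Repeated addition: build up to 2A.
2A: tangent at (12, 5): λ = (3·12² + 7)/(2·5) ≡ 29/10. 10⁻¹ ≡ 37 (mod 41), so λ ≡ 29·37 ≡ 7.
  x = λ² - 12 - 12 = 49 - 24 ≡ 25; y = λ·(12 - 25) - 5 ≡ 27. → (25, 27)
2A = (25, 27).
Next 3B:
Repeated addition: build up to 3B.
2B: tangent at (11, 20): λ = (3·11² + 7)/(2·20) ≡ 1/40. 40⁻¹ ≡ 40 (mod 41) since 40·40 = 1600 ≡ 1, so λ ≡ 1·40 ≡ 40.
  x = λ² - 11 - 11 = 1600 - 22 ≡ 20; y = λ·(11 - 20) - 20 ≡ 30. → (20, 30)
3B: (20, 30) + (11, 20). λ = (20 - 30)/(11 - 20) ≡ 31/32 mod 41. 32⁻¹ ≡ 9 (mod 41), so λ ≡ 33.
  x = λ² - 20 - 11 = 1089 - 31 ≡ 33; y = λ·(20 - 33) - 30 ≡ 33. → (33, 33)
3B = (33, 33).
Finally 2A + 3B:
(25, 27) + (33, 33). λ = (33 - 27)/(33 - 25) ≡ 6/8 mod 41. 8⁻¹ ≡ 36 (mod 41) since 8·36 = 288 ≡ 1, so λ ≡ 11.
  x = λ² - 25 - 33 = 121 - 58 ≡ 22; y = λ·(25 - 22) - 27 ≡ 6. → (22, 6)

(22, 6)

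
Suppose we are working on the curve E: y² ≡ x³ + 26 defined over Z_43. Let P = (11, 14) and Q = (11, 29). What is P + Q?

O

The two points share x = 11 and their y-coordinates satisfy 14 + 29 ≡ 0 (mod 43), so they are inverses. Their sum is O.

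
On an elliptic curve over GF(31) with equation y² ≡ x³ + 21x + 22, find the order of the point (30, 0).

2

2P: (30, 0) + (30, 0): same x and y₁ ≡ -y₂, so the sum is O.
2P = O, so the order is 2.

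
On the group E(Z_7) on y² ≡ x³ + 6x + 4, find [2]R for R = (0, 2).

(4, 6)

tangent at (0, 2): λ = (3·0² + 6)/(2·2) ≡ 6/4. 4⁻¹ ≡ 2 (mod 7), so λ ≡ 6·2 ≡ 5.
  x = λ² - 0 - 0 = 25 - 0 ≡ 4; y = λ·(0 - 4) - 2 ≡ 6. → (4, 6)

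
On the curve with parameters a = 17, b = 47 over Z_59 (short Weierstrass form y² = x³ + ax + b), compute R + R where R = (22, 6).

(30, 57)

tangent at (22, 6): λ = (3·22² + 17)/(2·6) ≡ 53/12. 12⁻¹ ≡ 5 (mod 59), so λ ≡ 53·5 ≡ 29.
  x = λ² - 22 - 22 = 841 - 44 ≡ 30; y = λ·(22 - 30) - 6 ≡ 57. → (30, 57)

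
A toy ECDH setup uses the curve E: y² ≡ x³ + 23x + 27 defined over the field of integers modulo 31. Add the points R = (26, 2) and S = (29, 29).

(26, 2) + (29, 29). λ = (29 - 2)/(29 - 26) ≡ 27/3 mod 31. 3⁻¹ ≡ 21 (mod 31), so λ ≡ 9.
  x = λ² - 26 - 29 = 81 - 55 ≡ 26; y = λ·(26 - 26) - 2 ≡ 29. → (26, 29)

(26, 29)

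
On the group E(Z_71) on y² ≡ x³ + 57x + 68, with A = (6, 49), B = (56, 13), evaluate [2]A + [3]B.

(10, 54)

First 2A:
Repeated addition: build up to 2A.
2A: tangent at (6, 49): λ = (3·6² + 57)/(2·49) ≡ 23/27. 27⁻¹ ≡ 50 (mod 71) since 27·50 = 1350 ≡ 1, so λ ≡ 23·50 ≡ 14.
  x = λ² - 6 - 6 = 196 - 12 ≡ 42; y = λ·(6 - 42) - 49 ≡ 15. → (42, 15)
2A = (42, 15).
Next 3B:
Repeated addition: build up to 3B.
2B: tangent at (56, 13): λ = (3·56² + 57)/(2·13) ≡ 22/26. 26⁻¹ ≡ 41 (mod 71), so λ ≡ 22·41 ≡ 50.
  x = λ² - 56 - 56 = 2500 - 112 ≡ 45; y = λ·(56 - 45) - 13 ≡ 40. → (45, 40)
3B: (45, 40) + (56, 13). λ = (13 - 40)/(56 - 45) ≡ 44/11 mod 71. 11⁻¹ ≡ 13 (mod 71) since 11·13 = 143 ≡ 1, so λ ≡ 4.
  x = λ² - 45 - 56 = 16 - 101 ≡ 57; y = λ·(45 - 57) - 40 ≡ 54. → (57, 54)
3B = (57, 54).
Finally 2A + 3B:
(42, 15) + (57, 54). λ = (54 - 15)/(57 - 42) ≡ 39/15 mod 71. 15⁻¹ ≡ 19 (mod 71), so λ ≡ 31.
  x = λ² - 42 - 57 = 961 - 99 ≡ 10; y = λ·(42 - 10) - 15 ≡ 54. → (10, 54)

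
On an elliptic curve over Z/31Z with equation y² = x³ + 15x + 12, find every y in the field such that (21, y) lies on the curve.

x³ + 15x + 12 = 9588 ≡ 9 (mod 31).
Square roots of 9 mod 31: 3 and 28 (since 3² = 9 ≡ 9).

3, 28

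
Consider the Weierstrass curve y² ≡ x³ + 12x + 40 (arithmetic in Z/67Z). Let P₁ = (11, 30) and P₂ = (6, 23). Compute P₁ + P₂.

(60, 22)

(11, 30) + (6, 23). λ = (23 - 30)/(6 - 11) ≡ 60/62 mod 67. 62⁻¹ ≡ 40 (mod 67), so λ ≡ 55.
  x = λ² - 11 - 6 = 3025 - 17 ≡ 60; y = λ·(11 - 60) - 30 ≡ 22. → (60, 22)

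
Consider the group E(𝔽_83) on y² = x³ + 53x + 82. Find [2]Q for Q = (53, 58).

(63, 61)

tangent at (53, 58): λ = (3·53² + 53)/(2·58) ≡ 14/33. 33⁻¹ ≡ 78 (mod 83), so λ ≡ 14·78 ≡ 13.
  x = λ² - 53 - 53 = 169 - 106 ≡ 63; y = λ·(53 - 63) - 58 ≡ 61. → (63, 61)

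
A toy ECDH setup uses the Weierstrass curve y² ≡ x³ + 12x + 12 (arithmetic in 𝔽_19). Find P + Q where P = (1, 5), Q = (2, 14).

(2, 5)

(1, 5) + (2, 14). λ = (14 - 5)/(2 - 1) ≡ 9/1 mod 19. 1⁻¹ ≡ 1 (mod 19) since 1·1 = 1 ≡ 1, so λ ≡ 9.
  x = λ² - 1 - 2 = 81 - 3 ≡ 2; y = λ·(1 - 2) - 5 ≡ 5. → (2, 5)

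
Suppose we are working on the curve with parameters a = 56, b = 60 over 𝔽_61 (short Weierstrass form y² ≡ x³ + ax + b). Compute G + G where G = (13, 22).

(38, 56)

tangent at (13, 22): λ = (3·13² + 56)/(2·22) ≡ 14/44. 44⁻¹ ≡ 43 (mod 61) since 44·43 = 1892 ≡ 1, so λ ≡ 14·43 ≡ 53.
  x = λ² - 13 - 13 = 2809 - 26 ≡ 38; y = λ·(13 - 38) - 22 ≡ 56. → (38, 56)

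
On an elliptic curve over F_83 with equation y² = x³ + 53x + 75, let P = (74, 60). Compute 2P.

(82, 42)

tangent at (74, 60): λ = (3·74² + 53)/(2·60) ≡ 47/37. 37⁻¹ ≡ 9 (mod 83) since 37·9 = 333 ≡ 1, so λ ≡ 47·9 ≡ 8.
  x = λ² - 74 - 74 = 64 - 148 ≡ 82; y = λ·(74 - 82) - 60 ≡ 42. → (82, 42)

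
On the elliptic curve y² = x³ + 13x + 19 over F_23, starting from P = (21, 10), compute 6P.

(14, 22)

Repeated addition: build up to 6P.
2P: tangent at (21, 10): λ = (3·21² + 13)/(2·10) ≡ 2/20. 20⁻¹ ≡ 15 (mod 23) since 20·15 = 300 ≡ 1, so λ ≡ 2·15 ≡ 7.
  x = λ² - 21 - 21 = 49 - 42 ≡ 7; y = λ·(21 - 7) - 10 ≡ 19. → (7, 19)
3P: (7, 19) + (21, 10). λ = (10 - 19)/(21 - 7) ≡ 14/14 mod 23. 14⁻¹ ≡ 5 (mod 23), so λ ≡ 1.
  x = λ² - 7 - 21 = 1 - 28 ≡ 19; y = λ·(7 - 19) - 19 ≡ 15. → (19, 15)
4P: (19, 15) + (21, 10). λ = (10 - 15)/(21 - 19) ≡ 18/2 mod 23. 2⁻¹ ≡ 12 (mod 23) since 2·12 = 24 ≡ 1, so λ ≡ 9.
  x = λ² - 19 - 21 = 81 - 40 ≡ 18; y = λ·(19 - 18) - 15 ≡ 17. → (18, 17)
5P: (18, 17) + (21, 10). λ = (10 - 17)/(21 - 18) ≡ 16/3 mod 23. 3⁻¹ ≡ 8 (mod 23), so λ ≡ 13.
  x = λ² - 18 - 21 = 169 - 39 ≡ 15; y = λ·(18 - 15) - 17 ≡ 22. → (15, 22)
6P: (15, 22) + (21, 10). λ = (10 - 22)/(21 - 15) ≡ 11/6 mod 23. 6⁻¹ ≡ 4 (mod 23) since 6·4 = 24 ≡ 1, so λ ≡ 21.
  x = λ² - 15 - 21 = 441 - 36 ≡ 14; y = λ·(15 - 14) - 22 ≡ 22. → (14, 22)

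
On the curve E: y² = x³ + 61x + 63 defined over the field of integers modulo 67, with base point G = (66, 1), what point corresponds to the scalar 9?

(20, 29)

Double-and-add on 9 = (1001)₂. Start with G = (66, 1) for the leading 1-bit.
double: tangent at (66, 1): λ = (3·66² + 61)/(2·1) ≡ 64/2. 2⁻¹ ≡ 34 (mod 67) since 2·34 = 68 ≡ 1, so λ ≡ 64·34 ≡ 32.
  x = λ² - 66 - 66 = 1024 - 132 ≡ 21; y = λ·(66 - 21) - 1 ≡ 32. → (21, 32)
double: tangent at (21, 32): λ = (3·21² + 61)/(2·32) ≡ 44/64. 64⁻¹ ≡ 22 (mod 67) since 64·22 = 1408 ≡ 1, so λ ≡ 44·22 ≡ 30.
  x = λ² - 21 - 21 = 900 - 42 ≡ 54; y = λ·(21 - 54) - 32 ≡ 50. → (54, 50)
double: tangent at (54, 50): λ = (3·54² + 61)/(2·50) ≡ 32/33. 33⁻¹ ≡ 65 (mod 67), so λ ≡ 32·65 ≡ 3.
  x = λ² - 54 - 54 = 9 - 108 ≡ 35; y = λ·(54 - 35) - 50 ≡ 7. → (35, 7)
add G: (35, 7) + (66, 1). λ = (1 - 7)/(66 - 35) ≡ 61/31 mod 67. 31⁻¹ ≡ 13 (mod 67), so λ ≡ 56.
  x = λ² - 35 - 66 = 3136 - 101 ≡ 20; y = λ·(35 - 20) - 7 ≡ 29. → (20, 29)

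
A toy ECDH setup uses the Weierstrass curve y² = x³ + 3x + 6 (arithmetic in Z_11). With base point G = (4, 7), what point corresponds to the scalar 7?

(8, 6)

Repeated addition: build up to 7G.
2G: tangent at (4, 7): λ = (3·4² + 3)/(2·7) ≡ 7/3. 3⁻¹ ≡ 4 (mod 11), so λ ≡ 7·4 ≡ 6.
  x = λ² - 4 - 4 = 36 - 8 ≡ 6; y = λ·(4 - 6) - 7 ≡ 3. → (6, 3)
3G: (6, 3) + (4, 7). λ = (7 - 3)/(4 - 6) ≡ 4/9 mod 11. 9⁻¹ ≡ 5 (mod 11) since 9·5 = 45 ≡ 1, so λ ≡ 9.
  x = λ² - 6 - 4 = 81 - 10 ≡ 5; y = λ·(6 - 5) - 3 ≡ 6. → (5, 6)
4G: (5, 6) + (4, 7). λ = (7 - 6)/(4 - 5) ≡ 1/10 mod 11. 10⁻¹ ≡ 10 (mod 11) since 10·10 = 100 ≡ 1, so λ ≡ 10.
  x = λ² - 5 - 4 = 100 - 9 ≡ 3; y = λ·(5 - 3) - 6 ≡ 3. → (3, 3)
5G: (3, 3) + (4, 7). λ = (7 - 3)/(4 - 3) ≡ 4/1 mod 11. 1⁻¹ ≡ 1 (mod 11) since 1·1 = 1 ≡ 1, so λ ≡ 4.
  x = λ² - 3 - 4 = 16 - 7 ≡ 9; y = λ·(3 - 9) - 3 ≡ 6. → (9, 6)
6G: (9, 6) + (4, 7). λ = (7 - 6)/(4 - 9) ≡ 1/6 mod 11. 6⁻¹ ≡ 2 (mod 11) since 6·2 = 12 ≡ 1, so λ ≡ 2.
  x = λ² - 9 - 4 = 4 - 13 ≡ 2; y = λ·(9 - 2) - 6 ≡ 8. → (2, 8)
7G: (2, 8) + (4, 7). λ = (7 - 8)/(4 - 2) ≡ 10/2 mod 11. 2⁻¹ ≡ 6 (mod 11), so λ ≡ 5.
  x = λ² - 2 - 4 = 25 - 6 ≡ 8; y = λ·(2 - 8) - 8 ≡ 6. → (8, 6)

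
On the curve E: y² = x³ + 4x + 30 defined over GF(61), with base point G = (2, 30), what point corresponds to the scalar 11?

Repeated addition: build up to 11G.
2G: tangent at (2, 30): λ = (3·2² + 4)/(2·30) ≡ 16/60. 60⁻¹ ≡ 60 (mod 61) since 60·60 = 3600 ≡ 1, so λ ≡ 16·60 ≡ 45.
  x = λ² - 2 - 2 = 2025 - 4 ≡ 8; y = λ·(2 - 8) - 30 ≡ 5. → (8, 5)
3G: (8, 5) + (2, 30). λ = (30 - 5)/(2 - 8) ≡ 25/55 mod 61. 55⁻¹ ≡ 10 (mod 61), so λ ≡ 6.
  x = λ² - 8 - 2 = 36 - 10 ≡ 26; y = λ·(8 - 26) - 5 ≡ 9. → (26, 9)
4G: (26, 9) + (2, 30). λ = (30 - 9)/(2 - 26) ≡ 21/37 mod 61. 37⁻¹ ≡ 33 (mod 61) since 37·33 = 1221 ≡ 1, so λ ≡ 22.
  x = λ² - 26 - 2 = 484 - 28 ≡ 29; y = λ·(26 - 29) - 9 ≡ 47. → (29, 47)
5G: (29, 47) + (2, 30). λ = (30 - 47)/(2 - 29) ≡ 44/34 mod 61. 34⁻¹ ≡ 9 (mod 61), so λ ≡ 30.
  x = λ² - 29 - 2 = 900 - 31 ≡ 15; y = λ·(29 - 15) - 47 ≡ 7. → (15, 7)
6G: (15, 7) + (2, 30). λ = (30 - 7)/(2 - 15) ≡ 23/48 mod 61. 48⁻¹ ≡ 14 (mod 61), so λ ≡ 17.
  x = λ² - 15 - 2 = 289 - 17 ≡ 28; y = λ·(15 - 28) - 7 ≡ 16. → (28, 16)
7G: (28, 16) + (2, 30). λ = (30 - 16)/(2 - 28) ≡ 14/35 mod 61. 35⁻¹ ≡ 7 (mod 61), so λ ≡ 37.
  x = λ² - 28 - 2 = 1369 - 30 ≡ 58; y = λ·(28 - 58) - 16 ≡ 33. → (58, 33)
8G: (58, 33) + (2, 30). λ = (30 - 33)/(2 - 58) ≡ 58/5 mod 61. 5⁻¹ ≡ 49 (mod 61), so λ ≡ 36.
  x = λ² - 58 - 2 = 1296 - 60 ≡ 16; y = λ·(58 - 16) - 33 ≡ 15. → (16, 15)
9G: (16, 15) + (2, 30). λ = (30 - 15)/(2 - 16) ≡ 15/47 mod 61. 47⁻¹ ≡ 13 (mod 61) since 47·13 = 611 ≡ 1, so λ ≡ 12.
  x = λ² - 16 - 2 = 144 - 18 ≡ 4; y = λ·(16 - 4) - 15 ≡ 7. → (4, 7)
10G: (4, 7) + (2, 30). λ = (30 - 7)/(2 - 4) ≡ 23/59 mod 61. 59⁻¹ ≡ 30 (mod 61), so λ ≡ 19.
  x = λ² - 4 - 2 = 361 - 6 ≡ 50; y = λ·(4 - 50) - 7 ≡ 34. → (50, 34)
11G: (50, 34) + (2, 30). λ = (30 - 34)/(2 - 50) ≡ 57/13 mod 61. 13⁻¹ ≡ 47 (mod 61), so λ ≡ 56.
  x = λ² - 50 - 2 = 3136 - 52 ≡ 34; y = λ·(50 - 34) - 34 ≡ 8. → (34, 8)

(34, 8)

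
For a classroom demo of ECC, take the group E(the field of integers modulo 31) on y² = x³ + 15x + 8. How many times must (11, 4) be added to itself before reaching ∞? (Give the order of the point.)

2P: tangent at (11, 4): λ = (3·11² + 15)/(2·4) ≡ 6/8. 8⁻¹ ≡ 4 (mod 31) since 8·4 = 32 ≡ 1, so λ ≡ 6·4 ≡ 24.
  x = λ² - 11 - 11 = 576 - 22 ≡ 27; y = λ·(11 - 27) - 4 ≡ 15. → (27, 15)
3P: (27, 15) + (11, 4). λ = (4 - 15)/(11 - 27) ≡ 20/15 mod 31. 15⁻¹ ≡ 29 (mod 31), so λ ≡ 22.
  x = λ² - 27 - 11 = 484 - 38 ≡ 12; y = λ·(27 - 12) - 15 ≡ 5. → (12, 5)
4P: (12, 5) + (11, 4). λ = (4 - 5)/(11 - 12) ≡ 30/30 mod 31. 30⁻¹ ≡ 30 (mod 31), so λ ≡ 1.
  x = λ² - 12 - 11 = 1 - 23 ≡ 9; y = λ·(12 - 9) - 5 ≡ 29. → (9, 29)
5P: (9, 29) + (11, 4). λ = (4 - 29)/(11 - 9) ≡ 6/2 mod 31. 2⁻¹ ≡ 16 (mod 31), so λ ≡ 3.
  x = λ² - 9 - 11 = 9 - 20 ≡ 20; y = λ·(9 - 20) - 29 ≡ 0. → (20, 0)
6P: (20, 0) + (11, 4). λ = (4 - 0)/(11 - 20) ≡ 4/22 mod 31. 22⁻¹ ≡ 24 (mod 31) since 22·24 = 528 ≡ 1, so λ ≡ 3.
  x = λ² - 20 - 11 = 9 - 31 ≡ 9; y = λ·(20 - 9) - 0 ≡ 2. → (9, 2)
7P: (9, 2) + (11, 4). λ = (4 - 2)/(11 - 9) ≡ 2/2 mod 31. 2⁻¹ ≡ 16 (mod 31), so λ ≡ 1.
  x = λ² - 9 - 11 = 1 - 20 ≡ 12; y = λ·(9 - 12) - 2 ≡ 26. → (12, 26)
8P: (12, 26) + (11, 4). λ = (4 - 26)/(11 - 12) ≡ 9/30 mod 31. 30⁻¹ ≡ 30 (mod 31) since 30·30 = 900 ≡ 1, so λ ≡ 22.
  x = λ² - 12 - 11 = 484 - 23 ≡ 27; y = λ·(12 - 27) - 26 ≡ 16. → (27, 16)
9P: (27, 16) + (11, 4). λ = (4 - 16)/(11 - 27) ≡ 19/15 mod 31. 15⁻¹ ≡ 29 (mod 31), so λ ≡ 24.
  x = λ² - 27 - 11 = 576 - 38 ≡ 11; y = λ·(27 - 11) - 16 ≡ 27. → (11, 27)
10P: (11, 27) + (11, 4): same x and y₁ ≡ -y₂, so the sum is ∞.
10P = ∞, so the order is 10.

10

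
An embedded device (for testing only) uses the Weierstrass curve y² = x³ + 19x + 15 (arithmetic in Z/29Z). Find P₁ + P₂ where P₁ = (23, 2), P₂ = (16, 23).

(23, 2) + (16, 23). λ = (23 - 2)/(16 - 23) ≡ 21/22 mod 29. 22⁻¹ ≡ 4 (mod 29) since 22·4 = 88 ≡ 1, so λ ≡ 26.
  x = λ² - 23 - 16 = 676 - 39 ≡ 28; y = λ·(23 - 28) - 2 ≡ 13. → (28, 13)

(28, 13)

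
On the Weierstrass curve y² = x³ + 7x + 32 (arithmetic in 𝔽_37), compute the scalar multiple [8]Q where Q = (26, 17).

(24, 36)

Repeated addition: build up to 8Q.
2Q: tangent at (26, 17): λ = (3·26² + 7)/(2·17) ≡ 0/34. 34⁻¹ ≡ 12 (mod 37), so λ ≡ 0·12 ≡ 0.
  x = λ² - 26 - 26 = 0 - 52 ≡ 22; y = λ·(26 - 22) - 17 ≡ 20. → (22, 20)
3Q: (22, 20) + (26, 17). λ = (17 - 20)/(26 - 22) ≡ 34/4 mod 37. 4⁻¹ ≡ 28 (mod 37) since 4·28 = 112 ≡ 1, so λ ≡ 27.
  x = λ² - 22 - 26 = 729 - 48 ≡ 15; y = λ·(22 - 15) - 20 ≡ 21. → (15, 21)
4Q: (15, 21) + (26, 17). λ = (17 - 21)/(26 - 15) ≡ 33/11 mod 37. 11⁻¹ ≡ 27 (mod 37), so λ ≡ 3.
  x = λ² - 15 - 26 = 9 - 41 ≡ 5; y = λ·(15 - 5) - 21 ≡ 9. → (5, 9)
5Q: (5, 9) + (26, 17). λ = (17 - 9)/(26 - 5) ≡ 8/21 mod 37. 21⁻¹ ≡ 30 (mod 37) since 21·30 = 630 ≡ 1, so λ ≡ 18.
  x = λ² - 5 - 26 = 324 - 31 ≡ 34; y = λ·(5 - 34) - 9 ≡ 24. → (34, 24)
6Q: (34, 24) + (26, 17). λ = (17 - 24)/(26 - 34) ≡ 30/29 mod 37. 29⁻¹ ≡ 23 (mod 37), so λ ≡ 24.
  x = λ² - 34 - 26 = 576 - 60 ≡ 35; y = λ·(34 - 35) - 24 ≡ 26. → (35, 26)
7Q: (35, 26) + (26, 17). λ = (17 - 26)/(26 - 35) ≡ 28/28 mod 37. 28⁻¹ ≡ 4 (mod 37), so λ ≡ 1.
  x = λ² - 35 - 26 = 1 - 61 ≡ 14; y = λ·(35 - 14) - 26 ≡ 32. → (14, 32)
8Q: (14, 32) + (26, 17). λ = (17 - 32)/(26 - 14) ≡ 22/12 mod 37. 12⁻¹ ≡ 34 (mod 37), so λ ≡ 8.
  x = λ² - 14 - 26 = 64 - 40 ≡ 24; y = λ·(14 - 24) - 32 ≡ 36. → (24, 36)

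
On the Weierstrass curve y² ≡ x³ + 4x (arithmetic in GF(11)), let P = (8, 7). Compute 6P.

Double-and-add on 6 = (110)₂. Start with P = (8, 7) for the leading 1-bit.
double: tangent at (8, 7): λ = (3·8² + 4)/(2·7) ≡ 9/3. 3⁻¹ ≡ 4 (mod 11) since 3·4 = 12 ≡ 1, so λ ≡ 9·4 ≡ 3.
  x = λ² - 8 - 8 = 9 - 16 ≡ 4; y = λ·(8 - 4) - 7 ≡ 5. → (4, 5)
add P: (4, 5) + (8, 7). λ = (7 - 5)/(8 - 4) ≡ 2/4 mod 11. 4⁻¹ ≡ 3 (mod 11), so λ ≡ 6.
  x = λ² - 4 - 8 = 36 - 12 ≡ 2; y = λ·(4 - 2) - 5 ≡ 7. → (2, 7)
double: tangent at (2, 7): λ = (3·2² + 4)/(2·7) ≡ 5/3. 3⁻¹ ≡ 4 (mod 11), so λ ≡ 5·4 ≡ 9.
  x = λ² - 2 - 2 = 81 - 4 ≡ 0; y = λ·(2 - 0) - 7 ≡ 0. → (0, 0)

(0, 0)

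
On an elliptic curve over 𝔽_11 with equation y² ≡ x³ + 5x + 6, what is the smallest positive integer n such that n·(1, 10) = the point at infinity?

6

2P: tangent at (1, 10): λ = (3·1² + 5)/(2·10) ≡ 8/9. 9⁻¹ ≡ 5 (mod 11), so λ ≡ 8·5 ≡ 7.
  x = λ² - 1 - 1 = 49 - 2 ≡ 3; y = λ·(1 - 3) - 10 ≡ 9. → (3, 9)
3P: (3, 9) + (1, 10). λ = (10 - 9)/(1 - 3) ≡ 1/9 mod 11. 9⁻¹ ≡ 5 (mod 11), so λ ≡ 5.
  x = λ² - 3 - 1 = 25 - 4 ≡ 10; y = λ·(3 - 10) - 9 ≡ 0. → (10, 0)
4P: (10, 0) + (1, 10). λ = (10 - 0)/(1 - 10) ≡ 10/2 mod 11. 2⁻¹ ≡ 6 (mod 11), so λ ≡ 5.
  x = λ² - 10 - 1 = 25 - 11 ≡ 3; y = λ·(10 - 3) - 0 ≡ 2. → (3, 2)
5P: (3, 2) + (1, 10). λ = (10 - 2)/(1 - 3) ≡ 8/9 mod 11. 9⁻¹ ≡ 5 (mod 11), so λ ≡ 7.
  x = λ² - 3 - 1 = 49 - 4 ≡ 1; y = λ·(3 - 1) - 2 ≡ 1. → (1, 1)
6P: (1, 1) + (1, 10): same x and y₁ ≡ -y₂, so the sum is the point at infinity.
6P = the point at infinity, so the order is 6.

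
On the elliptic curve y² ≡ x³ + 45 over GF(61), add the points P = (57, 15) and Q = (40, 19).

(24, 49)

(57, 15) + (40, 19). λ = (19 - 15)/(40 - 57) ≡ 4/44 mod 61. 44⁻¹ ≡ 43 (mod 61), so λ ≡ 50.
  x = λ² - 57 - 40 = 2500 - 97 ≡ 24; y = λ·(57 - 24) - 15 ≡ 49. → (24, 49)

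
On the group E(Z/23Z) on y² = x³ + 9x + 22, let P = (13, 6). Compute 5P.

Double-and-add on 5 = (101)₂. Start with P = (13, 6) for the leading 1-bit.
double: tangent at (13, 6): λ = (3·13² + 9)/(2·6) ≡ 10/12. 12⁻¹ ≡ 2 (mod 23), so λ ≡ 10·2 ≡ 20.
  x = λ² - 13 - 13 = 400 - 26 ≡ 6; y = λ·(13 - 6) - 6 ≡ 19. → (6, 19)
double: tangent at (6, 19): λ = (3·6² + 9)/(2·19) ≡ 2/15. 15⁻¹ ≡ 20 (mod 23) since 15·20 = 300 ≡ 1, so λ ≡ 2·20 ≡ 17.
  x = λ² - 6 - 6 = 289 - 12 ≡ 1; y = λ·(6 - 1) - 19 ≡ 20. → (1, 20)
add P: (1, 20) + (13, 6). λ = (6 - 20)/(13 - 1) ≡ 9/12 mod 23. 12⁻¹ ≡ 2 (mod 23), so λ ≡ 18.
  x = λ² - 1 - 13 = 324 - 14 ≡ 11; y = λ·(1 - 11) - 20 ≡ 7. → (11, 7)

(11, 7)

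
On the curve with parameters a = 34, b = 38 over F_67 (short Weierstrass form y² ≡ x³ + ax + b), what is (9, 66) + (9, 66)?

tangent at (9, 66): λ = (3·9² + 34)/(2·66) ≡ 9/65. 65⁻¹ ≡ 33 (mod 67), so λ ≡ 9·33 ≡ 29.
  x = λ² - 9 - 9 = 841 - 18 ≡ 19; y = λ·(9 - 19) - 66 ≡ 46. → (19, 46)

(19, 46)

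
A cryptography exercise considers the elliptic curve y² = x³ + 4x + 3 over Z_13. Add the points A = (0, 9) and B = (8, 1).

(0, 9) + (8, 1). λ = (1 - 9)/(8 - 0) ≡ 5/8 mod 13. 8⁻¹ ≡ 5 (mod 13) since 8·5 = 40 ≡ 1, so λ ≡ 12.
  x = λ² - 0 - 8 = 144 - 8 ≡ 6; y = λ·(0 - 6) - 9 ≡ 10. → (6, 10)

(6, 10)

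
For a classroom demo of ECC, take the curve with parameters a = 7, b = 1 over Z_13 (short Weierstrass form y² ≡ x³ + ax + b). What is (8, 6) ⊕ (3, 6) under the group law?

(2, 7)

(8, 6) + (3, 6). λ = (6 - 6)/(3 - 8) ≡ 0/8 mod 13. 8⁻¹ ≡ 5 (mod 13) since 8·5 = 40 ≡ 1, so λ ≡ 0.
  x = λ² - 8 - 3 = 0 - 11 ≡ 2; y = λ·(8 - 2) - 6 ≡ 7. → (2, 7)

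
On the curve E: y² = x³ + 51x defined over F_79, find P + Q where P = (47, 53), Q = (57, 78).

(47, 53) + (57, 78). λ = (78 - 53)/(57 - 47) ≡ 25/10 mod 79. 10⁻¹ ≡ 8 (mod 79) since 10·8 = 80 ≡ 1, so λ ≡ 42.
  x = λ² - 47 - 57 = 1764 - 104 ≡ 1; y = λ·(47 - 1) - 53 ≡ 62. → (1, 62)

(1, 62)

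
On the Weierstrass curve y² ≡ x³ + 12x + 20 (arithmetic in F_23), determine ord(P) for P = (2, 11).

9

2P: tangent at (2, 11): λ = (3·2² + 12)/(2·11) ≡ 1/22. 22⁻¹ ≡ 22 (mod 23) since 22·22 = 484 ≡ 1, so λ ≡ 1·22 ≡ 22.
  x = λ² - 2 - 2 = 484 - 4 ≡ 20; y = λ·(2 - 20) - 11 ≡ 7. → (20, 7)
3P: (20, 7) + (2, 11). λ = (11 - 7)/(2 - 20) ≡ 4/5 mod 23. 5⁻¹ ≡ 14 (mod 23) since 5·14 = 70 ≡ 1, so λ ≡ 10.
  x = λ² - 20 - 2 = 100 - 22 ≡ 9; y = λ·(20 - 9) - 7 ≡ 11. → (9, 11)
4P: (9, 11) + (2, 11). λ = (11 - 11)/(2 - 9) ≡ 0/16 mod 23. 16⁻¹ ≡ 13 (mod 23) since 16·13 = 208 ≡ 1, so λ ≡ 0.
  x = λ² - 9 - 2 = 0 - 11 ≡ 12; y = λ·(9 - 12) - 11 ≡ 12. → (12, 12)
5P: (12, 12) + (2, 11). λ = (11 - 12)/(2 - 12) ≡ 22/13 mod 23. 13⁻¹ ≡ 16 (mod 23), so λ ≡ 7.
  x = λ² - 12 - 2 = 49 - 14 ≡ 12; y = λ·(12 - 12) - 12 ≡ 11. → (12, 11)
6P: (12, 11) + (2, 11). λ = (11 - 11)/(2 - 12) ≡ 0/13 mod 23. 13⁻¹ ≡ 16 (mod 23), so λ ≡ 0.
  x = λ² - 12 - 2 = 0 - 14 ≡ 9; y = λ·(12 - 9) - 11 ≡ 12. → (9, 12)
7P: (9, 12) + (2, 11). λ = (11 - 12)/(2 - 9) ≡ 22/16 mod 23. 16⁻¹ ≡ 13 (mod 23) since 16·13 = 208 ≡ 1, so λ ≡ 10.
  x = λ² - 9 - 2 = 100 - 11 ≡ 20; y = λ·(9 - 20) - 12 ≡ 16. → (20, 16)
8P: (20, 16) + (2, 11). λ = (11 - 16)/(2 - 20) ≡ 18/5 mod 23. 5⁻¹ ≡ 14 (mod 23) since 5·14 = 70 ≡ 1, so λ ≡ 22.
  x = λ² - 20 - 2 = 484 - 22 ≡ 2; y = λ·(20 - 2) - 16 ≡ 12. → (2, 12)
9P: (2, 12) + (2, 11): same x and y₁ ≡ -y₂, so the sum is 𝒪.
9P = 𝒪, so the order is 9.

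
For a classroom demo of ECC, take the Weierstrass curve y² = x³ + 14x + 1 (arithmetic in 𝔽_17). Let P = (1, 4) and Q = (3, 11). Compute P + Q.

(1, 4) + (3, 11). λ = (11 - 4)/(3 - 1) ≡ 7/2 mod 17. 2⁻¹ ≡ 9 (mod 17), so λ ≡ 12.
  x = λ² - 1 - 3 = 144 - 4 ≡ 4; y = λ·(1 - 4) - 4 ≡ 11. → (4, 11)

(4, 11)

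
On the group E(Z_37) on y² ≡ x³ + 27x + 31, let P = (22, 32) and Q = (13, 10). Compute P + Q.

(22, 32) + (13, 10). λ = (10 - 32)/(13 - 22) ≡ 15/28 mod 37. 28⁻¹ ≡ 4 (mod 37) since 28·4 = 112 ≡ 1, so λ ≡ 23.
  x = λ² - 22 - 13 = 529 - 35 ≡ 13; y = λ·(22 - 13) - 32 ≡ 27. → (13, 27)

(13, 27)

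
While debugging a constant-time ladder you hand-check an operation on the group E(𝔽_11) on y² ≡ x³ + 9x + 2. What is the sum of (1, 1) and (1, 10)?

O

The two points share x = 1 and their y-coordinates satisfy 1 + 10 ≡ 0 (mod 11), so they are inverses. Their sum is 𝒪.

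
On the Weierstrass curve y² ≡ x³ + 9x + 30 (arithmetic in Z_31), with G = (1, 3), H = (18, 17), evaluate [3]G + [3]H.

First 3G:
Repeated addition: build up to 3G.
2G: tangent at (1, 3): λ = (3·1² + 9)/(2·3) ≡ 12/6. 6⁻¹ ≡ 26 (mod 31) since 6·26 = 156 ≡ 1, so λ ≡ 12·26 ≡ 2.
  x = λ² - 1 - 1 = 4 - 2 ≡ 2; y = λ·(1 - 2) - 3 ≡ 26. → (2, 26)
3G: (2, 26) + (1, 3). λ = (3 - 26)/(1 - 2) ≡ 8/30 mod 31. 30⁻¹ ≡ 30 (mod 31) since 30·30 = 900 ≡ 1, so λ ≡ 23.
  x = λ² - 2 - 1 = 529 - 3 ≡ 30; y = λ·(2 - 30) - 26 ≡ 12. → (30, 12)
3G = (30, 12).
Next 3H:
Repeated addition: build up to 3H.
2H: tangent at (18, 17): λ = (3·18² + 9)/(2·17) ≡ 20/3. 3⁻¹ ≡ 21 (mod 31), so λ ≡ 20·21 ≡ 17.
  x = λ² - 18 - 18 = 289 - 36 ≡ 5; y = λ·(18 - 5) - 17 ≡ 18. → (5, 18)
3H: (5, 18) + (18, 17). λ = (17 - 18)/(18 - 5) ≡ 30/13 mod 31. 13⁻¹ ≡ 12 (mod 31) since 13·12 = 156 ≡ 1, so λ ≡ 19.
  x = λ² - 5 - 18 = 361 - 23 ≡ 28; y = λ·(5 - 28) - 18 ≡ 10. → (28, 10)
3H = (28, 10).
Finally 3G + 3H:
(30, 12) + (28, 10). λ = (10 - 12)/(28 - 30) ≡ 29/29 mod 31. 29⁻¹ ≡ 15 (mod 31) since 29·15 = 435 ≡ 1, so λ ≡ 1.
  x = λ² - 30 - 28 = 1 - 58 ≡ 5; y = λ·(30 - 5) - 12 ≡ 13. → (5, 13)

(5, 13)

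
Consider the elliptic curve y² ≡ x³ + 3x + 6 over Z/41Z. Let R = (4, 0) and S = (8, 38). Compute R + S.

(4, 0) + (8, 38). λ = (38 - 0)/(8 - 4) ≡ 38/4 mod 41. 4⁻¹ ≡ 31 (mod 41), so λ ≡ 30.
  x = λ² - 4 - 8 = 900 - 12 ≡ 27; y = λ·(4 - 27) - 0 ≡ 7. → (27, 7)

(27, 7)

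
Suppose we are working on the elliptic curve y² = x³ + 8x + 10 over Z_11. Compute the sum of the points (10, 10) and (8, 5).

(10, 10) + (8, 5). λ = (5 - 10)/(8 - 10) ≡ 6/9 mod 11. 9⁻¹ ≡ 5 (mod 11) since 9·5 = 45 ≡ 1, so λ ≡ 8.
  x = λ² - 10 - 8 = 64 - 18 ≡ 2; y = λ·(10 - 2) - 10 ≡ 10. → (2, 10)

(2, 10)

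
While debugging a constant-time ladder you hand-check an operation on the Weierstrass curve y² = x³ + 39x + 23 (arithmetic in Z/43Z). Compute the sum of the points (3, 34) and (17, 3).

(29, 42)

(3, 34) + (17, 3). λ = (3 - 34)/(17 - 3) ≡ 12/14 mod 43. 14⁻¹ ≡ 40 (mod 43), so λ ≡ 7.
  x = λ² - 3 - 17 = 49 - 20 ≡ 29; y = λ·(3 - 29) - 34 ≡ 42. → (29, 42)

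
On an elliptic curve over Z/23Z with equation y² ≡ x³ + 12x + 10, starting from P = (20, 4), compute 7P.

Double-and-add on 7 = (111)₂. Start with P = (20, 4) for the leading 1-bit.
double: tangent at (20, 4): λ = (3·20² + 12)/(2·4) ≡ 16/8. 8⁻¹ ≡ 3 (mod 23), so λ ≡ 16·3 ≡ 2.
  x = λ² - 20 - 20 = 4 - 40 ≡ 10; y = λ·(20 - 10) - 4 ≡ 16. → (10, 16)
add P: (10, 16) + (20, 4). λ = (4 - 16)/(20 - 10) ≡ 11/10 mod 23. 10⁻¹ ≡ 7 (mod 23), so λ ≡ 8.
  x = λ² - 10 - 20 = 64 - 30 ≡ 11; y = λ·(10 - 11) - 16 ≡ 22. → (11, 22)
double: tangent at (11, 22): λ = (3·11² + 12)/(2·22) ≡ 7/21. 21⁻¹ ≡ 11 (mod 23), so λ ≡ 7·11 ≡ 8.
  x = λ² - 11 - 11 = 64 - 22 ≡ 19; y = λ·(11 - 19) - 22 ≡ 6. → (19, 6)
add P: (19, 6) + (20, 4). λ = (4 - 6)/(20 - 19) ≡ 21/1 mod 23. 1⁻¹ ≡ 1 (mod 23), so λ ≡ 21.
  x = λ² - 19 - 20 = 441 - 39 ≡ 11; y = λ·(19 - 11) - 6 ≡ 1. → (11, 1)

(11, 1)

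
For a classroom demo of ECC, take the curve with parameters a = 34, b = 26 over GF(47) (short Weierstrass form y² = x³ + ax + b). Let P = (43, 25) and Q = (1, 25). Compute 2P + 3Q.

(37, 40)

First 2P:
Repeated addition: build up to 2P.
2P: tangent at (43, 25): λ = (3·43² + 34)/(2·25) ≡ 35/3. 3⁻¹ ≡ 16 (mod 47), so λ ≡ 35·16 ≡ 43.
  x = λ² - 43 - 43 = 1849 - 86 ≡ 24; y = λ·(43 - 24) - 25 ≡ 40. → (24, 40)
2P = (24, 40).
Next 3Q:
Repeated addition: build up to 3Q.
2Q: tangent at (1, 25): λ = (3·1² + 34)/(2·25) ≡ 37/3. 3⁻¹ ≡ 16 (mod 47), so λ ≡ 37·16 ≡ 28.
  x = λ² - 1 - 1 = 784 - 2 ≡ 30; y = λ·(1 - 30) - 25 ≡ 9. → (30, 9)
3Q: (30, 9) + (1, 25). λ = (25 - 9)/(1 - 30) ≡ 16/18 mod 47. 18⁻¹ ≡ 34 (mod 47), so λ ≡ 27.
  x = λ² - 30 - 1 = 729 - 31 ≡ 40; y = λ·(30 - 40) - 9 ≡ 3. → (40, 3)
3Q = (40, 3).
Finally 2P + 3Q:
(24, 40) + (40, 3). λ = (3 - 40)/(40 - 24) ≡ 10/16 mod 47. 16⁻¹ ≡ 3 (mod 47), so λ ≡ 30.
  x = λ² - 24 - 40 = 900 - 64 ≡ 37; y = λ·(24 - 37) - 40 ≡ 40. → (37, 40)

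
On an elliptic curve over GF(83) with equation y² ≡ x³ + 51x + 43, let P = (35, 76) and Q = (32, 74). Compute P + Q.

(81, 4)

(35, 76) + (32, 74). λ = (74 - 76)/(32 - 35) ≡ 81/80 mod 83. 80⁻¹ ≡ 55 (mod 83) since 80·55 = 4400 ≡ 1, so λ ≡ 56.
  x = λ² - 35 - 32 = 3136 - 67 ≡ 81; y = λ·(35 - 81) - 76 ≡ 4. → (81, 4)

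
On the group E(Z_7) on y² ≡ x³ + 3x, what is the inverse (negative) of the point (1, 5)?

(1, 2)

-(1, 5) = (1, -5 mod 7) = (1, 2).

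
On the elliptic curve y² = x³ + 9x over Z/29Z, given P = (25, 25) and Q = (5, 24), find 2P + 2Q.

(16, 8)

First 2P:
Repeated addition: build up to 2P.
2P: tangent at (25, 25): λ = (3·25² + 9)/(2·25) ≡ 28/21. 21⁻¹ ≡ 18 (mod 29) since 21·18 = 378 ≡ 1, so λ ≡ 28·18 ≡ 11.
  x = λ² - 25 - 25 = 121 - 50 ≡ 13; y = λ·(25 - 13) - 25 ≡ 20. → (13, 20)
2P = (13, 20).
Next 2Q:
Repeated addition: build up to 2Q.
2Q: tangent at (5, 24): λ = (3·5² + 9)/(2·24) ≡ 26/19. 19⁻¹ ≡ 26 (mod 29), so λ ≡ 26·26 ≡ 9.
  x = λ² - 5 - 5 = 81 - 10 ≡ 13; y = λ·(5 - 13) - 24 ≡ 20. → (13, 20)
2Q = (13, 20).
Finally 2P + 2Q:
tangent at (13, 20): λ = (3·13² + 9)/(2·20) ≡ 23/11. 11⁻¹ ≡ 8 (mod 29), so λ ≡ 23·8 ≡ 10.
  x = λ² - 13 - 13 = 100 - 26 ≡ 16; y = λ·(13 - 16) - 20 ≡ 8. → (16, 8)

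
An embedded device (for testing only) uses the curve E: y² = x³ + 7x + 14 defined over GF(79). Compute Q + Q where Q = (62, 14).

tangent at (62, 14): λ = (3·62² + 7)/(2·14) ≡ 5/28. 28⁻¹ ≡ 48 (mod 79) since 28·48 = 1344 ≡ 1, so λ ≡ 5·48 ≡ 3.
  x = λ² - 62 - 62 = 9 - 124 ≡ 43; y = λ·(62 - 43) - 14 ≡ 43. → (43, 43)

(43, 43)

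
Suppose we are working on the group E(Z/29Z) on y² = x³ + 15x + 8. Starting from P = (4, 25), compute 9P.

Repeated addition: build up to 9P.
2P: tangent at (4, 25): λ = (3·4² + 15)/(2·25) ≡ 5/21. 21⁻¹ ≡ 18 (mod 29), so λ ≡ 5·18 ≡ 3.
  x = λ² - 4 - 4 = 9 - 8 ≡ 1; y = λ·(4 - 1) - 25 ≡ 13. → (1, 13)
3P: (1, 13) + (4, 25). λ = (25 - 13)/(4 - 1) ≡ 12/3 mod 29. 3⁻¹ ≡ 10 (mod 29), so λ ≡ 4.
  x = λ² - 1 - 4 = 16 - 5 ≡ 11; y = λ·(1 - 11) - 13 ≡ 5. → (11, 5)
4P: (11, 5) + (4, 25). λ = (25 - 5)/(4 - 11) ≡ 20/22 mod 29. 22⁻¹ ≡ 4 (mod 29) since 22·4 = 88 ≡ 1, so λ ≡ 22.
  x = λ² - 11 - 4 = 484 - 15 ≡ 5; y = λ·(11 - 5) - 5 ≡ 11. → (5, 11)
5P: (5, 11) + (4, 25). λ = (25 - 11)/(4 - 5) ≡ 14/28 mod 29. 28⁻¹ ≡ 28 (mod 29), so λ ≡ 15.
  x = λ² - 5 - 4 = 225 - 9 ≡ 13; y = λ·(5 - 13) - 11 ≡ 14. → (13, 14)
6P: (13, 14) + (4, 25). λ = (25 - 14)/(4 - 13) ≡ 11/20 mod 29. 20⁻¹ ≡ 16 (mod 29) since 20·16 = 320 ≡ 1, so λ ≡ 2.
  x = λ² - 13 - 4 = 4 - 17 ≡ 16; y = λ·(13 - 16) - 14 ≡ 9. → (16, 9)
7P: (16, 9) + (4, 25). λ = (25 - 9)/(4 - 16) ≡ 16/17 mod 29. 17⁻¹ ≡ 12 (mod 29), so λ ≡ 18.
  x = λ² - 16 - 4 = 324 - 20 ≡ 14; y = λ·(16 - 14) - 9 ≡ 27. → (14, 27)
8P: (14, 27) + (4, 25). λ = (25 - 27)/(4 - 14) ≡ 27/19 mod 29. 19⁻¹ ≡ 26 (mod 29) since 19·26 = 494 ≡ 1, so λ ≡ 6.
  x = λ² - 14 - 4 = 36 - 18 ≡ 18; y = λ·(14 - 18) - 27 ≡ 7. → (18, 7)
9P: (18, 7) + (4, 25). λ = (25 - 7)/(4 - 18) ≡ 18/15 mod 29. 15⁻¹ ≡ 2 (mod 29), so λ ≡ 7.
  x = λ² - 18 - 4 = 49 - 22 ≡ 27; y = λ·(18 - 27) - 7 ≡ 17. → (27, 17)

(27, 17)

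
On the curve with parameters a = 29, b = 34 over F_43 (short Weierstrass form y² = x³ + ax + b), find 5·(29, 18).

(7, 8)

Write P = (29, 18).
Double-and-add on 5 = (101)₂. Start with P = (29, 18) for the leading 1-bit.
double: tangent at (29, 18): λ = (3·29² + 29)/(2·18) ≡ 15/36. 36⁻¹ ≡ 6 (mod 43) since 36·6 = 216 ≡ 1, so λ ≡ 15·6 ≡ 4.
  x = λ² - 29 - 29 = 16 - 58 ≡ 1; y = λ·(29 - 1) - 18 ≡ 8. → (1, 8)
double: tangent at (1, 8): λ = (3·1² + 29)/(2·8) ≡ 32/16. 16⁻¹ ≡ 35 (mod 43), so λ ≡ 32·35 ≡ 2.
  x = λ² - 1 - 1 = 4 - 2 ≡ 2; y = λ·(1 - 2) - 8 ≡ 33. → (2, 33)
add P: (2, 33) + (29, 18). λ = (18 - 33)/(29 - 2) ≡ 28/27 mod 43. 27⁻¹ ≡ 8 (mod 43) since 27·8 = 216 ≡ 1, so λ ≡ 9.
  x = λ² - 2 - 29 = 81 - 31 ≡ 7; y = λ·(2 - 7) - 33 ≡ 8. → (7, 8)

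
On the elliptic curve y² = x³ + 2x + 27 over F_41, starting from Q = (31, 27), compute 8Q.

O

Repeated addition: build up to 8Q.
2Q: tangent at (31, 27): λ = (3·31² + 2)/(2·27) ≡ 15/13. 13⁻¹ ≡ 19 (mod 41), so λ ≡ 15·19 ≡ 39.
  x = λ² - 31 - 31 = 1521 - 62 ≡ 24; y = λ·(31 - 24) - 27 ≡ 0. → (24, 0)
3Q: (24, 0) + (31, 27). λ = (27 - 0)/(31 - 24) ≡ 27/7 mod 41. 7⁻¹ ≡ 6 (mod 41), so λ ≡ 39.
  x = λ² - 24 - 31 = 1521 - 55 ≡ 31; y = λ·(24 - 31) - 0 ≡ 14. → (31, 14)
4Q: (31, 14) + (31, 27): same x and y₁ ≡ -y₂, so the sum is the point at infinity.
5Q: the point at infinity + (31, 27) = (31, 27) (identity).
6Q: tangent at (31, 27): λ = (3·31² + 2)/(2·27) ≡ 15/13. 13⁻¹ ≡ 19 (mod 41), so λ ≡ 15·19 ≡ 39.
  x = λ² - 31 - 31 = 1521 - 62 ≡ 24; y = λ·(31 - 24) - 27 ≡ 0. → (24, 0)
7Q: (24, 0) + (31, 27). λ = (27 - 0)/(31 - 24) ≡ 27/7 mod 41. 7⁻¹ ≡ 6 (mod 41), so λ ≡ 39.
  x = λ² - 24 - 31 = 1521 - 55 ≡ 31; y = λ·(24 - 31) - 0 ≡ 14. → (31, 14)
8Q: (31, 14) + (31, 27): same x and y₁ ≡ -y₂, so the sum is the point at infinity.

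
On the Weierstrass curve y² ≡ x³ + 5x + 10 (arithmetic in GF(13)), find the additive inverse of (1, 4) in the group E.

-(1, 4) = (1, -4 mod 13) = (1, 9).

(1, 9)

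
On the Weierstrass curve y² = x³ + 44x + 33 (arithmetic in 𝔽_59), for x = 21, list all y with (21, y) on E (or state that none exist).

x³ + 44x + 33 = 10218 ≡ 11 (mod 59).
11 is a non-residue mod 59; no y exists.

none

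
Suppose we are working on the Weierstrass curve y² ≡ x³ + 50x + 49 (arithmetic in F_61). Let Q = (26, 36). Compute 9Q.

(5, 34)

Repeated addition: build up to 9Q.
2Q: tangent at (26, 36): λ = (3·26² + 50)/(2·36) ≡ 4/11. 11⁻¹ ≡ 50 (mod 61), so λ ≡ 4·50 ≡ 17.
  x = λ² - 26 - 26 = 289 - 52 ≡ 54; y = λ·(26 - 54) - 36 ≡ 37. → (54, 37)
3Q: (54, 37) + (26, 36). λ = (36 - 37)/(26 - 54) ≡ 60/33 mod 61. 33⁻¹ ≡ 37 (mod 61) since 33·37 = 1221 ≡ 1, so λ ≡ 24.
  x = λ² - 54 - 26 = 576 - 80 ≡ 8; y = λ·(54 - 8) - 37 ≡ 30. → (8, 30)
4Q: (8, 30) + (26, 36). λ = (36 - 30)/(26 - 8) ≡ 6/18 mod 61. 18⁻¹ ≡ 17 (mod 61), so λ ≡ 41.
  x = λ² - 8 - 26 = 1681 - 34 ≡ 0; y = λ·(8 - 0) - 30 ≡ 54. → (0, 54)
5Q: (0, 54) + (26, 36). λ = (36 - 54)/(26 - 0) ≡ 43/26 mod 61. 26⁻¹ ≡ 54 (mod 61), so λ ≡ 4.
  x = λ² - 0 - 26 = 16 - 26 ≡ 51; y = λ·(0 - 51) - 54 ≡ 47. → (51, 47)
6Q: (51, 47) + (26, 36). λ = (36 - 47)/(26 - 51) ≡ 50/36 mod 61. 36⁻¹ ≡ 39 (mod 61), so λ ≡ 59.
  x = λ² - 51 - 26 = 3481 - 77 ≡ 49; y = λ·(51 - 49) - 47 ≡ 10. → (49, 10)
7Q: (49, 10) + (26, 36). λ = (36 - 10)/(26 - 49) ≡ 26/38 mod 61. 38⁻¹ ≡ 53 (mod 61), so λ ≡ 36.
  x = λ² - 49 - 26 = 1296 - 75 ≡ 1; y = λ·(49 - 1) - 10 ≡ 10. → (1, 10)
8Q: (1, 10) + (26, 36). λ = (36 - 10)/(26 - 1) ≡ 26/25 mod 61. 25⁻¹ ≡ 22 (mod 61) since 25·22 = 550 ≡ 1, so λ ≡ 23.
  x = λ² - 1 - 26 = 529 - 27 ≡ 14; y = λ·(1 - 14) - 10 ≡ 57. → (14, 57)
9Q: (14, 57) + (26, 36). λ = (36 - 57)/(26 - 14) ≡ 40/12 mod 61. 12⁻¹ ≡ 56 (mod 61), so λ ≡ 44.
  x = λ² - 14 - 26 = 1936 - 40 ≡ 5; y = λ·(14 - 5) - 57 ≡ 34. → (5, 34)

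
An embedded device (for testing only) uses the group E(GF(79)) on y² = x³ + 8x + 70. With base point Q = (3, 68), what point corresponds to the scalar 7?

Repeated addition: build up to 7Q.
2Q: tangent at (3, 68): λ = (3·3² + 8)/(2·68) ≡ 35/57. 57⁻¹ ≡ 61 (mod 79), so λ ≡ 35·61 ≡ 2.
  x = λ² - 3 - 3 = 4 - 6 ≡ 77; y = λ·(3 - 77) - 68 ≡ 21. → (77, 21)
3Q: (77, 21) + (3, 68). λ = (68 - 21)/(3 - 77) ≡ 47/5 mod 79. 5⁻¹ ≡ 16 (mod 79) since 5·16 = 80 ≡ 1, so λ ≡ 41.
  x = λ² - 77 - 3 = 1681 - 80 ≡ 21; y = λ·(77 - 21) - 21 ≡ 63. → (21, 63)
4Q: (21, 63) + (3, 68). λ = (68 - 63)/(3 - 21) ≡ 5/61 mod 79. 61⁻¹ ≡ 57 (mod 79), so λ ≡ 48.
  x = λ² - 21 - 3 = 2304 - 24 ≡ 68; y = λ·(21 - 68) - 63 ≡ 51. → (68, 51)
5Q: (68, 51) + (3, 68). λ = (68 - 51)/(3 - 68) ≡ 17/14 mod 79. 14⁻¹ ≡ 17 (mod 79) since 14·17 = 238 ≡ 1, so λ ≡ 52.
  x = λ² - 68 - 3 = 2704 - 71 ≡ 26; y = λ·(68 - 26) - 51 ≡ 0. → (26, 0)
6Q: (26, 0) + (3, 68). λ = (68 - 0)/(3 - 26) ≡ 68/56 mod 79. 56⁻¹ ≡ 24 (mod 79), so λ ≡ 52.
  x = λ² - 26 - 3 = 2704 - 29 ≡ 68; y = λ·(26 - 68) - 0 ≡ 28. → (68, 28)
7Q: (68, 28) + (3, 68). λ = (68 - 28)/(3 - 68) ≡ 40/14 mod 79. 14⁻¹ ≡ 17 (mod 79), so λ ≡ 48.
  x = λ² - 68 - 3 = 2304 - 71 ≡ 21; y = λ·(68 - 21) - 28 ≡ 16. → (21, 16)

(21, 16)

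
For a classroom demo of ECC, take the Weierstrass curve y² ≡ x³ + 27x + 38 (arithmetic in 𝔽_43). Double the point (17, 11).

tangent at (17, 11): λ = (3·17² + 27)/(2·11) ≡ 34/22. 22⁻¹ ≡ 2 (mod 43), so λ ≡ 34·2 ≡ 25.
  x = λ² - 17 - 17 = 625 - 34 ≡ 32; y = λ·(17 - 32) - 11 ≡ 1. → (32, 1)

(32, 1)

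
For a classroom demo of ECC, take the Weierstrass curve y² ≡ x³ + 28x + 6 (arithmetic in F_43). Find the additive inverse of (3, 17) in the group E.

(3, 26)

-(3, 17) = (3, -17 mod 43) = (3, 26).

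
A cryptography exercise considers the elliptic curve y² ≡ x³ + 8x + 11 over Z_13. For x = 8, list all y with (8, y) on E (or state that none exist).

x³ + 8x + 11 = 587 ≡ 2 (mod 13).
2 is a non-residue mod 13; no y exists.

none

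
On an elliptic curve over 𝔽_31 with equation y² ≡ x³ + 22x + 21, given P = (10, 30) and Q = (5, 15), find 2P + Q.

(14, 29)

First 2P:
Repeated addition: build up to 2P.
2P: tangent at (10, 30): λ = (3·10² + 22)/(2·30) ≡ 12/29. 29⁻¹ ≡ 15 (mod 31), so λ ≡ 12·15 ≡ 25.
  x = λ² - 10 - 10 = 625 - 20 ≡ 16; y = λ·(10 - 16) - 30 ≡ 6. → (16, 6)
2P = (16, 6).
Finally 2P + Q:
(16, 6) + (5, 15). λ = (15 - 6)/(5 - 16) ≡ 9/20 mod 31. 20⁻¹ ≡ 14 (mod 31), so λ ≡ 2.
  x = λ² - 16 - 5 = 4 - 21 ≡ 14; y = λ·(16 - 14) - 6 ≡ 29. → (14, 29)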